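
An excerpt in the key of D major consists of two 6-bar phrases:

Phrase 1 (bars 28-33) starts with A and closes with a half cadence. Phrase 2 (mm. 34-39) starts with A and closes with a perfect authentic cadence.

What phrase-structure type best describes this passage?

Phrase 1 ends with a half cadence (weaker) and phrase 2 with a perfect authentic cadence (stronger): antecedent + consequent = a period.
The two phrases open with the same material (A / A), so the period is parallel.

parallel period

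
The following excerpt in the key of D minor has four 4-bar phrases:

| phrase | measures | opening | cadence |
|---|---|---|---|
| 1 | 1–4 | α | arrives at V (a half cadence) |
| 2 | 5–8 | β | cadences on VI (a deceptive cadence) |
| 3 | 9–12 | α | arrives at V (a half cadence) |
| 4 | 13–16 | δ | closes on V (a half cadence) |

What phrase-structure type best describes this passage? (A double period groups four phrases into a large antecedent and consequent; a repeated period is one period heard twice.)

Phrase 4 ends with a half cadence, no stronger than phrase 2's deceptive cadence, so the four phrases do not form a double period; nor do phrases 3–4 duplicate 1–2, so it is not a repeated period. With no phrase reaching a conclusive cadence, the passage is a phrase group.

phrase group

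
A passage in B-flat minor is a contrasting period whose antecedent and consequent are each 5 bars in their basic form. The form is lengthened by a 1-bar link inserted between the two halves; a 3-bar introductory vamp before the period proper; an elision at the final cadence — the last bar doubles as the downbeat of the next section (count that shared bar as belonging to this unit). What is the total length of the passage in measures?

14 measures

Basic contrasting period: 5 + 5 = 10 bars.
10 (basic form) + 1 (link) + 3 (introduction) = 14.
The elision shares a bar with the next section but does not change this unit's count.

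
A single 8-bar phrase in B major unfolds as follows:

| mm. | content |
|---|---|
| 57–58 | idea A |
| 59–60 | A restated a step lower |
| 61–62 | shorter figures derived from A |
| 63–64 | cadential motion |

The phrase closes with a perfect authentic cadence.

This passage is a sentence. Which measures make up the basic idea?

The presentation of a sentence is the basic idea (mm. 57-58) plus its repetition (mm. 59–60); the basic idea is therefore bars 57–58.

measures 57–58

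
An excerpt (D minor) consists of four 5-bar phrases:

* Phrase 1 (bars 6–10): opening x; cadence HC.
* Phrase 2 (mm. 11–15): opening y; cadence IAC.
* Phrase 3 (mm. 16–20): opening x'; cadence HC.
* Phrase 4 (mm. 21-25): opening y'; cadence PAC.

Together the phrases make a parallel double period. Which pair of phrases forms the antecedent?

phrases 1 and 2

In a double period the first pair of phrases (ending imperfect authentic cadence) is the large antecedent and the second pair (ending perfect authentic cadence) is the large consequent; the antecedent is phrases 1 and 2.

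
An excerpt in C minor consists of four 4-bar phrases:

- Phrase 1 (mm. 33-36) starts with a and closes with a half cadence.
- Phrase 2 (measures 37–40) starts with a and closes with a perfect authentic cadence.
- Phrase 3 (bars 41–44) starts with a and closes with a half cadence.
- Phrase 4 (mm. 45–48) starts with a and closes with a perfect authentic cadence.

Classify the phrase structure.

repeated period

The cadence pattern HC–PAC–HC–PAC is weak–strong twice, and phrases 3–4 restate phrases 1–2: a period heard twice, not a double period (which would end weakly at phrase 2).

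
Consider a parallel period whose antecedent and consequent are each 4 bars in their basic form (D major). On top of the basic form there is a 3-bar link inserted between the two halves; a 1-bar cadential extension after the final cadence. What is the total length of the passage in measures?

Basic parallel period: 4 + 4 = 8 bars.
8 (basic form) + 3 (link) + 1 (cadential extension) = 12.

12 measures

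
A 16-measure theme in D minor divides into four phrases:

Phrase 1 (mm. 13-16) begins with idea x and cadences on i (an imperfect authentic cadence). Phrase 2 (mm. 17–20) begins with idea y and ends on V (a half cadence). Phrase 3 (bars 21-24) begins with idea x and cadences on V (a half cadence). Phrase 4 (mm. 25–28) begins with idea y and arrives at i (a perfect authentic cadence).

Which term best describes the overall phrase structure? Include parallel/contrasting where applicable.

parallel double period

Four phrases in two halves: the first half (mm. 13–20) ends with a half cadence, the second (measures 21–28) with a perfect authentic cadence — a large antecedent–consequent pair, i.e. a double period.
Phrase 3 begins with the same material as phrase 1, making it parallel.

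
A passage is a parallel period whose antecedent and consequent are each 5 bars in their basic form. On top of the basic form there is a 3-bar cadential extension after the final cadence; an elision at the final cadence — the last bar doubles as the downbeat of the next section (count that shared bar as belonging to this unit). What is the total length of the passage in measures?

13 measures

Basic parallel period: 5 + 5 = 10 bars.
10 (basic form) + 3 (cadential extension) = 13.
The elision shares a bar with the next section but does not change this unit's count.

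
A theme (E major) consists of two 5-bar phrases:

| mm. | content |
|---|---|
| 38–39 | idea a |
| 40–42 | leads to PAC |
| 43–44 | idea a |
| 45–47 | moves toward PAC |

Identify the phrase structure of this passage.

Both phrases have the same opening (a) and the same cadence (perfect authentic cadence): the second is a restatement, not a consequent, so this is a repeated phrase rather than a period.

repeated phrase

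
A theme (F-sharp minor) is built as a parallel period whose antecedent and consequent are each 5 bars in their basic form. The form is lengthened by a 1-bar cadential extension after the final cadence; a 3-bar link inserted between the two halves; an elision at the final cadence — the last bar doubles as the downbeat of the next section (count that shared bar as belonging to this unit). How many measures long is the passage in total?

Basic parallel period: 5 + 5 = 10 bars.
10 (basic form) + 1 (cadential extension) + 3 (link) = 14.
The elision shares a bar with the next section but does not change this unit's count.

14 measures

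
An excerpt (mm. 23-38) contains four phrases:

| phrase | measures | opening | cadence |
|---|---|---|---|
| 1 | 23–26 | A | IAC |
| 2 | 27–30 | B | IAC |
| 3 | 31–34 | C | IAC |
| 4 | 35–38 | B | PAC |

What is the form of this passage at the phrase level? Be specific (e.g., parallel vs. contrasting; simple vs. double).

Four phrases in two halves: the first half (mm. 23-30) ends with an imperfect authentic cadence, the second (mm. 31-38) with a perfect authentic cadence — a large antecedent–consequent pair, i.e. a double period.
Phrase 3 begins with different material from phrase 1, making it contrasting.

contrasting double period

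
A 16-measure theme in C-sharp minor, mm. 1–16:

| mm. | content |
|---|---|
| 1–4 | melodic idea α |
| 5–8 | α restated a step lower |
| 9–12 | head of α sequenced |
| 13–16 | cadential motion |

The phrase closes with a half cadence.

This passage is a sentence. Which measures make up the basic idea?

The presentation of a sentence is the basic idea (mm. 1–4) plus its repetition (bars 5–8); the basic idea is therefore mm. 1–4.

measures 1–4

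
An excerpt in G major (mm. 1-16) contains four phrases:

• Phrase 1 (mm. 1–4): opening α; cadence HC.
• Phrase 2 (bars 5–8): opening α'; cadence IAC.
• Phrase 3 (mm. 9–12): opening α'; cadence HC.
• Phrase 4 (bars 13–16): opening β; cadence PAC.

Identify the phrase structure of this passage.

Four phrases in two halves: the first half (bars 1–8) ends with an imperfect authentic cadence, the second (mm. 9–16) with a perfect authentic cadence — a large antecedent–consequent pair, i.e. a double period.
Phrase 3 begins with the same material as phrase 1, making it parallel.

parallel double period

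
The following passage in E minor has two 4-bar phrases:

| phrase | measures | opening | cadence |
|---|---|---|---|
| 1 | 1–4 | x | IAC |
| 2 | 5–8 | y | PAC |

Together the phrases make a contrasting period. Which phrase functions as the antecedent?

phrase 1

The phrase ending with the weaker cadence (imperfect authentic cadence) is the antecedent; the one ending more conclusively (perfect authentic cadence) is the consequent. The antecedent is phrase 1.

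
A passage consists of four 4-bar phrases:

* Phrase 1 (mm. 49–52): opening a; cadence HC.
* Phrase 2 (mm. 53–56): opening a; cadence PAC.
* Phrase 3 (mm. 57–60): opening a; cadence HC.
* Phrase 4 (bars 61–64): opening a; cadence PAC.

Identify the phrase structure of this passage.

repeated period

The cadence pattern HC–PAC–HC–PAC is weak–strong twice, and phrases 3–4 restate phrases 1–2: a period heard twice, not a double period (which would end weakly at phrase 2).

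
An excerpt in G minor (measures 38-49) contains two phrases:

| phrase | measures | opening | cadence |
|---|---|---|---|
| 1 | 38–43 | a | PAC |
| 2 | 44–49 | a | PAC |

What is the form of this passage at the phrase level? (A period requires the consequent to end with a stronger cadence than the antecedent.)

Both phrases have the same opening (a) and the same cadence (perfect authentic cadence): the second is a restatement, not a consequent, so this is a repeated phrase rather than a period.

repeated phrase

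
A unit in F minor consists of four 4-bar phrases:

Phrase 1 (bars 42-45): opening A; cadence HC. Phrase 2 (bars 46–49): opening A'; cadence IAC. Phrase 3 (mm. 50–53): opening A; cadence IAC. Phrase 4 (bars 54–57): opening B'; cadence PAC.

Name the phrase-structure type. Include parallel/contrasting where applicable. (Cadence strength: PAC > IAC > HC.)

parallel double period

Four phrases in two halves: the first half (mm. 42–49) ends with an imperfect authentic cadence, the second (measures 50–57) with a perfect authentic cadence — a large antecedent–consequent pair, i.e. a double period.
Phrase 3 begins with the same material as phrase 1, making it parallel.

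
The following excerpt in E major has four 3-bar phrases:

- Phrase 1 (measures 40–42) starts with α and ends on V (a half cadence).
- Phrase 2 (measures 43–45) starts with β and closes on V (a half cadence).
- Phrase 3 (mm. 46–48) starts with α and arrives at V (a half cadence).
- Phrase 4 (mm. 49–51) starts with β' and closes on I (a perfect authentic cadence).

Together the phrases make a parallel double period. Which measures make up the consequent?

In a double period the first pair of phrases (ending half cadence) is the large antecedent and the second pair (ending perfect authentic cadence) is the large consequent; the consequent is measures 46–51.

measures 46–51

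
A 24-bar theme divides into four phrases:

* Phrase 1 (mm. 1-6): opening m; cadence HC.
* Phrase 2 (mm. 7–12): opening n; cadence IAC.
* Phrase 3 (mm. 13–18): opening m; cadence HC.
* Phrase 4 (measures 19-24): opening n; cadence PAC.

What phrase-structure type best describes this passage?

parallel double period

Four phrases in two halves: the first half (mm. 1-12) ends with an imperfect authentic cadence, the second (bars 13–24) with a perfect authentic cadence — a large antecedent–consequent pair, i.e. a double period.
Phrase 3 begins with the same material as phrase 1, making it parallel.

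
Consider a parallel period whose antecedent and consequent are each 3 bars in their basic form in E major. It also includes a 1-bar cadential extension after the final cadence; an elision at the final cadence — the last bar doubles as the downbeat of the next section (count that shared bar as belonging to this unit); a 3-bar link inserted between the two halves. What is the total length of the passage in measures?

Basic parallel period: 3 + 3 = 6 bars.
6 (basic form) + 1 (cadential extension) + 3 (link) = 10.
The elision shares a bar with the next section but does not change this unit's count.

10 measures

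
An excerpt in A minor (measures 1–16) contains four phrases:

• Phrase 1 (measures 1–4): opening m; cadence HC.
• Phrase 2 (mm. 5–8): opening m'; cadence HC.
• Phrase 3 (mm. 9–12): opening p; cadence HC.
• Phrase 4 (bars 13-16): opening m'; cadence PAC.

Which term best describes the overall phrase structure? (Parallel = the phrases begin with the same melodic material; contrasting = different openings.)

Four phrases in two halves: the first half (measures 1–8) ends with a half cadence, the second (bars 9–16) with a perfect authentic cadence — a large antecedent–consequent pair, i.e. a double period.
Phrase 3 begins with different material from phrase 1, making it contrasting.

contrasting double period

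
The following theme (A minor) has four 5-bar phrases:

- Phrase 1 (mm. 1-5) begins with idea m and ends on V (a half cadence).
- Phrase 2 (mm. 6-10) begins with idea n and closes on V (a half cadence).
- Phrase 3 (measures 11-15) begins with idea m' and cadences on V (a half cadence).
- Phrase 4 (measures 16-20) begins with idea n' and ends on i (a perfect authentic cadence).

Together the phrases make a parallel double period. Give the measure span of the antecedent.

measures 1–10

In a double period the first pair of phrases (ending half cadence) is the large antecedent and the second pair (ending perfect authentic cadence) is the large consequent; the antecedent is measures 1–10.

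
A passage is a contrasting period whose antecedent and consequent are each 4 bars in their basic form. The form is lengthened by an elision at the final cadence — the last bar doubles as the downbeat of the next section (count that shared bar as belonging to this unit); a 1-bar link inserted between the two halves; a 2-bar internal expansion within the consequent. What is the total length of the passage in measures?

11 measures

Basic contrasting period: 4 + 4 = 8 bars.
8 (basic form) + 1 (link) + 2 (internal expansion) = 11.
The elision shares a bar with the next section but does not change this unit's count.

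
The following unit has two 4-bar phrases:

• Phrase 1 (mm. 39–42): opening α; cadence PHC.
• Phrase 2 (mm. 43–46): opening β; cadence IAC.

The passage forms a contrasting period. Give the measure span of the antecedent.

The antecedent is the phrase ending with the weaker cadence (Phrygian half cadence, phrase 1) and the consequent the one ending more conclusively (imperfect authentic cadence, phrase 2); the antecedent is measures 39-42.

measures 39–42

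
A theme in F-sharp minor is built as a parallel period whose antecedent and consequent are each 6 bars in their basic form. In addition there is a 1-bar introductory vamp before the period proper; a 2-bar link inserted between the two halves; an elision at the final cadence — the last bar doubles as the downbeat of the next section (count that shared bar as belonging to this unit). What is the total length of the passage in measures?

15 measures

Basic parallel period: 6 + 6 = 12 bars.
12 (basic form) + 1 (introduction) + 2 (link) = 15.
The elision shares a bar with the next section but does not change this unit's count.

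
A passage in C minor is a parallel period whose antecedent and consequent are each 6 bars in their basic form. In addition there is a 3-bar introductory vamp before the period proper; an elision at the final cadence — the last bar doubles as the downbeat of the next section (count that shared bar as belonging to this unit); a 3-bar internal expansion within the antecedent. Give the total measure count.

18 measures

Basic parallel period: 6 + 6 = 12 bars.
12 (basic form) + 3 (introduction) + 3 (internal expansion) = 18.
The elision shares a bar with the next section but does not change this unit's count.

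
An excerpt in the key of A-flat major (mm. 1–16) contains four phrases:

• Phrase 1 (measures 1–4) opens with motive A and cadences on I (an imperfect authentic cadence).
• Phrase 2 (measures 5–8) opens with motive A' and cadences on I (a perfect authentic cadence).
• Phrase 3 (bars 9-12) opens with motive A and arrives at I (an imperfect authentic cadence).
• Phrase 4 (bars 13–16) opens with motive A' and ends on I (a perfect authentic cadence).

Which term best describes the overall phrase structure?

The cadence pattern IAC–PAC–IAC–PAC is weak–strong twice, and phrases 3–4 restate phrases 1–2: a period heard twice, not a double period (which would end weakly at phrase 2).

repeated period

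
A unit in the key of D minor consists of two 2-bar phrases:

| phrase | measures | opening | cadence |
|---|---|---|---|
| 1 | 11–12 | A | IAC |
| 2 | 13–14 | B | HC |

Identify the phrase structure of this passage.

The second phrase closes with a half cadence, which is not stronger than the first phrase's imperfect authentic cadence; without a weak→strong cadential pair there is no antecedent–consequent relationship, so this is a phrase group rather than a period.

phrase group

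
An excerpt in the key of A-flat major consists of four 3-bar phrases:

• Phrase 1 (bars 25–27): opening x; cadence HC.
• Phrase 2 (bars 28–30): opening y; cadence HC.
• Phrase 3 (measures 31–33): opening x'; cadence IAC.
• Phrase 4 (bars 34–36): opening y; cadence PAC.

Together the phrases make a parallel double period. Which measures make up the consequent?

measures 31–36

In a double period the first pair of phrases (ending half cadence) is the large antecedent and the second pair (ending perfect authentic cadence) is the large consequent; the consequent is measures 31–36.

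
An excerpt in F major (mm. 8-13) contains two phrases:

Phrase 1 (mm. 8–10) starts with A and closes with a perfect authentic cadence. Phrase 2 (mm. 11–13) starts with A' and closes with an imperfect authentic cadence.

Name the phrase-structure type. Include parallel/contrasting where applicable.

phrase group

The second phrase closes with an imperfect authentic cadence, which is not stronger than the first phrase's perfect authentic cadence; without a weak→strong cadential pair there is no antecedent–consequent relationship, so this is a phrase group rather than a period.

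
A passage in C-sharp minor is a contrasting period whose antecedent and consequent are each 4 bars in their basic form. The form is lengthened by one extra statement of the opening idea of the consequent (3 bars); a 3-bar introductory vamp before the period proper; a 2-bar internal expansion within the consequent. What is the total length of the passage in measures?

Basic contrasting period: 4 + 4 = 8 bars.
8 (basic form) + 3 (extra statement) + 3 (introduction) + 2 (internal expansion) = 16.

16 measures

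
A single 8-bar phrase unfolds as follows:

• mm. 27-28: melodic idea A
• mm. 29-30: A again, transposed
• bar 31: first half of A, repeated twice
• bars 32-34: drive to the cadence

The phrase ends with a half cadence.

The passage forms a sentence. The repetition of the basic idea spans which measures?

measures 29–30

The presentation of a sentence is the basic idea (mm. 27-28) plus its repetition (mm. 29-30); the repetition of the basic idea is therefore mm. 29-30.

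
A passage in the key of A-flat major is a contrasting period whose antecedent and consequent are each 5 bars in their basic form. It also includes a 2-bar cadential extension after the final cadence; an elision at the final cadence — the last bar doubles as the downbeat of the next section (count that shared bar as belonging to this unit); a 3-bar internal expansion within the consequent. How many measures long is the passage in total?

Basic contrasting period: 5 + 5 = 10 bars.
10 (basic form) + 2 (cadential extension) + 3 (internal expansion) = 15.
The elision shares a bar with the next section but does not change this unit's count.

15 measures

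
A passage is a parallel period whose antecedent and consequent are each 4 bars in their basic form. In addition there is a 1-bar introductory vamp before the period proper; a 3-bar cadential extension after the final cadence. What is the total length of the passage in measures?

12 measures

Basic parallel period: 4 + 4 = 8 bars.
8 (basic form) + 1 (introduction) + 3 (cadential extension) = 12.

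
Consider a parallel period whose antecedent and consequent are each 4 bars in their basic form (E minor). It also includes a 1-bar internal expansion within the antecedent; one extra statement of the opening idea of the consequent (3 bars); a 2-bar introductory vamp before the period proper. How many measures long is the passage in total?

Basic parallel period: 4 + 4 = 8 bars.
8 (basic form) + 1 (internal expansion) + 3 (extra statement) + 2 (introduction) = 14.

14 measures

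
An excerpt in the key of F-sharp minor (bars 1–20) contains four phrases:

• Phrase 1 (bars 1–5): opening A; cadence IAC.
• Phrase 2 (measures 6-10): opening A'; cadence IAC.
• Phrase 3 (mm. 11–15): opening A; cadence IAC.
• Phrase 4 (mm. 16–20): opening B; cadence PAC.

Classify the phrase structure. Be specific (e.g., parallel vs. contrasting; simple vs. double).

parallel double period

Four phrases in two halves: the first half (mm. 1-10) ends with an imperfect authentic cadence, the second (measures 11-20) with a perfect authentic cadence — a large antecedent–consequent pair, i.e. a double period.
Phrase 3 begins with the same material as phrase 1, making it parallel.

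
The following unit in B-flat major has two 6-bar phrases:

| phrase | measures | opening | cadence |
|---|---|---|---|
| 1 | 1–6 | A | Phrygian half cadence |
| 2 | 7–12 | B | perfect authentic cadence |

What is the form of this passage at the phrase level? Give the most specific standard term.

Phrase 1 ends with a Phrygian half cadence (weaker) and phrase 2 with a perfect authentic cadence (stronger): antecedent + consequent = a period.
The two phrases open with different material (A / B), so the period is contrasting.

contrasting period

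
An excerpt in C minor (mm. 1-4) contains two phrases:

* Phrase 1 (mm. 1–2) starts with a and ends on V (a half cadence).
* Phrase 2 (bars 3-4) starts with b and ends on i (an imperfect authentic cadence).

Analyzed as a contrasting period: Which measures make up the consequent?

The antecedent is the phrase ending with the weaker cadence (half cadence, phrase 1) and the consequent the one ending more conclusively (imperfect authentic cadence, phrase 2); the consequent is measures 3-4.

measures 3–4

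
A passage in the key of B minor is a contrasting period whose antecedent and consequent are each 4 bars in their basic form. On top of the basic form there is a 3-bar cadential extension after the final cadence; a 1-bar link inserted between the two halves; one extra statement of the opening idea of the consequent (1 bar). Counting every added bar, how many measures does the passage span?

Basic contrasting period: 4 + 4 = 8 bars.
8 (basic form) + 3 (cadential extension) + 1 (link) + 1 (extra statement) = 13.

13 measures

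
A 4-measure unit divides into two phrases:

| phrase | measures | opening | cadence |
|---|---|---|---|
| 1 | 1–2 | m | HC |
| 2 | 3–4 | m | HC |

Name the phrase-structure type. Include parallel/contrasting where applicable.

repeated phrase

Both phrases have the same opening (m) and the same cadence (half cadence): the second is a restatement, not a consequent, so this is a repeated phrase rather than a period.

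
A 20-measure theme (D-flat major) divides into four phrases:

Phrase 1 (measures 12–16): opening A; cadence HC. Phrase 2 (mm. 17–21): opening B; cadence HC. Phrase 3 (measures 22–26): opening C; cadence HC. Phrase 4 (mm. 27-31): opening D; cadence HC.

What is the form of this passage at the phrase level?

phrase group

Phrase 4 ends with a half cadence, no stronger than phrase 2's half cadence, so the four phrases do not form a double period; nor do phrases 3–4 duplicate 1–2, so it is not a repeated period. With no phrase reaching a conclusive cadence, the passage is a phrase group.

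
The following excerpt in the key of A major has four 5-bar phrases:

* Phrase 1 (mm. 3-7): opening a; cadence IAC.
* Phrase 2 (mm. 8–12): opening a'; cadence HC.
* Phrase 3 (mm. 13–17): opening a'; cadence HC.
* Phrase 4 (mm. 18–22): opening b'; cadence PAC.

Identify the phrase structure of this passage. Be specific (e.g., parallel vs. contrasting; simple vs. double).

Four phrases in two halves: the first half (bars 3–12) ends with a half cadence, the second (measures 13–22) with a perfect authentic cadence — a large antecedent–consequent pair, i.e. a double period.
Phrase 3 begins with the same material as phrase 1, making it parallel.

parallel double period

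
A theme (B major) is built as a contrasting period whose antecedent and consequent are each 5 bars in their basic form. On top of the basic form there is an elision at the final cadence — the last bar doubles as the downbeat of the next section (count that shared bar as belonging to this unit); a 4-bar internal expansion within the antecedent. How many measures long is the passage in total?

Basic contrasting period: 5 + 5 = 10 bars.
10 (basic form) + 4 (internal expansion) = 14.
The elision shares a bar with the next section but does not change this unit's count.

14 measures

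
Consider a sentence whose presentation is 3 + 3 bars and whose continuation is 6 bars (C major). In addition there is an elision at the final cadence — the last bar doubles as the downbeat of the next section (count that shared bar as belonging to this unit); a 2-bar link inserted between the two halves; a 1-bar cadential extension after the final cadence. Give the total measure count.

15 measures

Basic sentence: 3 + 3 + 6 = 12 bars.
12 (basic form) + 2 (link) + 1 (cadential extension) = 15.
The elision shares a bar with the next section but does not change this unit's count.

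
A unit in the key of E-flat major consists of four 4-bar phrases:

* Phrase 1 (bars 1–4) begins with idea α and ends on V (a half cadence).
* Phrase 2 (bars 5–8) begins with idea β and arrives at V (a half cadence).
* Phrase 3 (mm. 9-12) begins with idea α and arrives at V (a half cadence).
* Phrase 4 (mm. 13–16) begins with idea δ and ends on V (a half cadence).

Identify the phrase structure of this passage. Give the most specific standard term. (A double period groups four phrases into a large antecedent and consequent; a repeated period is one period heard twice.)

Phrase 4 ends with a half cadence, no stronger than phrase 2's half cadence, so the four phrases do not form a double period; nor do phrases 3–4 duplicate 1–2, so it is not a repeated period. With no phrase reaching a conclusive cadence, the passage is a phrase group.

phrase group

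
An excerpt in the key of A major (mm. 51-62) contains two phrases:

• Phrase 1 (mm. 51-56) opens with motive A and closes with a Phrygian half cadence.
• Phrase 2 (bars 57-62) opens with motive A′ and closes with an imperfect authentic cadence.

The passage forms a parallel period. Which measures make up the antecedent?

measures 51–56

The phrase ending with the weaker cadence (Phrygian half cadence) is the antecedent; the one ending more conclusively (imperfect authentic cadence) is the consequent. The antecedent is measures 51–56.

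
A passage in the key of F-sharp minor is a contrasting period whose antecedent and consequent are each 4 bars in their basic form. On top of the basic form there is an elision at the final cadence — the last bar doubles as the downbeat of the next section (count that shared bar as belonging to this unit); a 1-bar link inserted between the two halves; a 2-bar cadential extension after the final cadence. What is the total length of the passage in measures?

11 measures

Basic contrasting period: 4 + 4 = 8 bars.
8 (basic form) + 1 (link) + 2 (cadential extension) = 11.
The elision shares a bar with the next section but does not change this unit's count.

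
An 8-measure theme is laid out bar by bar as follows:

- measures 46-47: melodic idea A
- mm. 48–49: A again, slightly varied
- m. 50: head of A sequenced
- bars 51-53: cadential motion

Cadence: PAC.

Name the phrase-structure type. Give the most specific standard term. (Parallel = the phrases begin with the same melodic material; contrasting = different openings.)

sentence

Basic idea (bars 46–47) + its repetition (mm. 48–49) form the presentation; fragmentation and cadence (mm. 50–53) form the continuation — the 8-bar whole is a sentence.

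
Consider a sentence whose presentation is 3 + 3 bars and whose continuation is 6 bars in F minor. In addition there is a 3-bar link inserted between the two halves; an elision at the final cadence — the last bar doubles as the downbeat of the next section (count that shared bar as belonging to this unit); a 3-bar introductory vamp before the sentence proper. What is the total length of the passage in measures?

Basic sentence: 3 + 3 + 6 = 12 bars.
12 (basic form) + 3 (link) + 3 (introduction) = 18.
The elision shares a bar with the next section but does not change this unit's count.

18 measures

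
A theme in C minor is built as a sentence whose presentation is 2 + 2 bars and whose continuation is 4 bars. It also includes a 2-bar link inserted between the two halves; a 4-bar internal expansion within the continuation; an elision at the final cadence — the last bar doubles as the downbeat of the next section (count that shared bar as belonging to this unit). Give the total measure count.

Basic sentence: 2 + 2 + 4 = 8 bars.
8 (basic form) + 2 (link) + 4 (internal expansion) = 14.
The elision shares a bar with the next section but does not change this unit's count.

14 measures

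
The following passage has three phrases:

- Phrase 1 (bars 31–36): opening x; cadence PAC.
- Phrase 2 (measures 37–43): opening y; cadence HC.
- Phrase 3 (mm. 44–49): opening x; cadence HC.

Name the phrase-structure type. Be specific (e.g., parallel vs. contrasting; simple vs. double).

phrase group

The final phrase closes with a half cadence, which is not stronger than the preceding half cadence; the 3 phrases lack an overall antecedent–consequent design and so form a phrase group.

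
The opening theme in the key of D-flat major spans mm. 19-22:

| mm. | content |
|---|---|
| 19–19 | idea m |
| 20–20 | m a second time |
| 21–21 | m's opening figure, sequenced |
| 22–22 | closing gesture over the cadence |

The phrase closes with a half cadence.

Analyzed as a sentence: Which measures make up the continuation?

After the presentation (measures 19–20), the continuation covers the fragmentation through the cadence: mm. 21–22.

measures 21–22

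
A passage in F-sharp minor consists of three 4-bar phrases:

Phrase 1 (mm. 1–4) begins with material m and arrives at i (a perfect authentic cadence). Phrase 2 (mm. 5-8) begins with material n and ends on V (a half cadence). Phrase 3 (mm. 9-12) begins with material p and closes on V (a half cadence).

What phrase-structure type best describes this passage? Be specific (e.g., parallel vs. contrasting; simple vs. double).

The final phrase closes with a half cadence, which is not stronger than the preceding half cadence; the 3 phrases lack an overall antecedent–consequent design and so form a phrase group.

phrase group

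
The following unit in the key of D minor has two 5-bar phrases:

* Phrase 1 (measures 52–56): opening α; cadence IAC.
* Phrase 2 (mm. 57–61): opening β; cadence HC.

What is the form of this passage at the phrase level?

phrase group

The second phrase closes with a half cadence, which is not stronger than the first phrase's imperfect authentic cadence; without a weak→strong cadential pair there is no antecedent–consequent relationship, so this is a phrase group rather than a period.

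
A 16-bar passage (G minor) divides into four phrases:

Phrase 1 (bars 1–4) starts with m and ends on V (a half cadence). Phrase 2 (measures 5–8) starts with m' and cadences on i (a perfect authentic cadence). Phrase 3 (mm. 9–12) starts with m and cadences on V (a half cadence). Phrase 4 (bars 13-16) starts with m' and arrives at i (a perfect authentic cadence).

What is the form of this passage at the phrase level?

The cadence pattern HC–PAC–HC–PAC is weak–strong twice, and phrases 3–4 restate phrases 1–2: a period heard twice, not a double period (which would end weakly at phrase 2).

repeated period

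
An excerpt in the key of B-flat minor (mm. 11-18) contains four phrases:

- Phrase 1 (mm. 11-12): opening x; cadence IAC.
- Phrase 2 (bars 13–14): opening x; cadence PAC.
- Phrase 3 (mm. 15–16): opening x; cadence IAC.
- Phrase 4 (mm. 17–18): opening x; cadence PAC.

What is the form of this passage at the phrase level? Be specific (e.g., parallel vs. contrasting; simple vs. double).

repeated period

The cadence pattern IAC–PAC–IAC–PAC is weak–strong twice, and phrases 3–4 restate phrases 1–2: a period heard twice, not a double period (which would end weakly at phrase 2).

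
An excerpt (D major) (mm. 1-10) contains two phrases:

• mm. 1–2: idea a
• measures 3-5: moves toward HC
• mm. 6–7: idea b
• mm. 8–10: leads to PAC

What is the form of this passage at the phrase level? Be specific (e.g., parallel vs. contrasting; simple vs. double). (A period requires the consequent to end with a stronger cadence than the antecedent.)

Phrase 1 ends with a half cadence (weaker) and phrase 2 with a perfect authentic cadence (stronger): antecedent + consequent = a period.
The two phrases open with different material (a / b), so the period is contrasting.

contrasting period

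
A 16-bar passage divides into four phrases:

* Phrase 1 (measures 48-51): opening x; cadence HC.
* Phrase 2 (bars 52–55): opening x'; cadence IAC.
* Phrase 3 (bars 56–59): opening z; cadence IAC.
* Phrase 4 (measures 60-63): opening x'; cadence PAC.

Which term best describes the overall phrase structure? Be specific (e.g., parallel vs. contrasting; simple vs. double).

Four phrases in two halves: the first half (mm. 48-55) ends with an imperfect authentic cadence, the second (measures 56–63) with a perfect authentic cadence — a large antecedent–consequent pair, i.e. a double period.
Phrase 3 begins with different material from phrase 1, making it contrasting.

contrasting double period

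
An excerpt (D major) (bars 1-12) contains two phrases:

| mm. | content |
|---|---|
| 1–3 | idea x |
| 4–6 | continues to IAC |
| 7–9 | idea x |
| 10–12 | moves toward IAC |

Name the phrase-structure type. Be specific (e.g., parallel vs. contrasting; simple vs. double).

Both phrases have the same opening (x) and the same cadence (imperfect authentic cadence): the second is a restatement, not a consequent, so this is a repeated phrase rather than a period.

repeated phrase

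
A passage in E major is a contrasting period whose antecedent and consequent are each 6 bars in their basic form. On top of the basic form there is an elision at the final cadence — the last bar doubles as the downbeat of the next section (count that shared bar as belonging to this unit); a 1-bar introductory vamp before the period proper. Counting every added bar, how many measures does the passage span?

13 measures

Basic contrasting period: 6 + 6 = 12 bars.
12 (basic form) + 1 (introduction) = 13.
The elision shares a bar with the next section but does not change this unit's count.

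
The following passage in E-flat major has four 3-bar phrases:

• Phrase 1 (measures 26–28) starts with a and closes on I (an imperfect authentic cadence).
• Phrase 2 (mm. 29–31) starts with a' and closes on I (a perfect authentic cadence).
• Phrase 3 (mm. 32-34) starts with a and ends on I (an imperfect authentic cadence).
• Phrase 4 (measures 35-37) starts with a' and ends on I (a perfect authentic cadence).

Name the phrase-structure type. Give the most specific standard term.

repeated period

The cadence pattern IAC–PAC–IAC–PAC is weak–strong twice, and phrases 3–4 restate phrases 1–2: a period heard twice, not a double period (which would end weakly at phrase 2).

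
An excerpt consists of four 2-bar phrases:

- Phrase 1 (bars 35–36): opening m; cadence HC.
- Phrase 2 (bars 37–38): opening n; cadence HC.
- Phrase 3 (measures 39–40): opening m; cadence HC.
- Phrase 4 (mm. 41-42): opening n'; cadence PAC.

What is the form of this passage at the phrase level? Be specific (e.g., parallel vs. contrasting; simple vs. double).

parallel double period

Four phrases in two halves: the first half (mm. 35–38) ends with a half cadence, the second (mm. 39-42) with a perfect authentic cadence — a large antecedent–consequent pair, i.e. a double period.
Phrase 3 begins with the same material as phrase 1, making it parallel.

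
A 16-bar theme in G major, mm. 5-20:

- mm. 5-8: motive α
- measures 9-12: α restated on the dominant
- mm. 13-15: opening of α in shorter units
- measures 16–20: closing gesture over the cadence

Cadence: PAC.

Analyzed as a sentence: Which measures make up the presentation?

The presentation of a sentence is the basic idea (measures 5–8) plus its repetition (mm. 9–12); the presentation is therefore bars 5-12.

measures 5–12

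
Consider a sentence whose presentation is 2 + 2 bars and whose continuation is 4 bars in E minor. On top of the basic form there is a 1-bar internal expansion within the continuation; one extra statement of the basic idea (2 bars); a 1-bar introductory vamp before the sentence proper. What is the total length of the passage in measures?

12 measures

Basic sentence: 2 + 2 + 4 = 8 bars.
8 (basic form) + 1 (internal expansion) + 2 (extra statement) + 1 (introduction) = 12.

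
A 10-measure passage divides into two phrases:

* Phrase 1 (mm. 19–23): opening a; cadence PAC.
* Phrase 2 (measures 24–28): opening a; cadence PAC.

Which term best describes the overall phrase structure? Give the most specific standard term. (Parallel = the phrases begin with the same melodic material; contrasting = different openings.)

repeated phrase

Both phrases have the same opening (a) and the same cadence (perfect authentic cadence): the second is a restatement, not a consequent, so this is a repeated phrase rather than a period.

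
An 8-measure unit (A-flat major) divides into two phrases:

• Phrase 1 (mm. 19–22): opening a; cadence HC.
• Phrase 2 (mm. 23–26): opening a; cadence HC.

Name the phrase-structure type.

repeated phrase

Both phrases have the same opening (a) and the same cadence (half cadence): the second is a restatement, not a consequent, so this is a repeated phrase rather than a period.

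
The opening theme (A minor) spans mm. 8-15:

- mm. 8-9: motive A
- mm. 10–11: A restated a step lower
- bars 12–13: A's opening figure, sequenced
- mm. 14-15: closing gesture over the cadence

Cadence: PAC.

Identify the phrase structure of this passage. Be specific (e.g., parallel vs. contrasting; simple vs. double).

sentence

Basic idea (bars 8-9) + its repetition (measures 10–11) form the presentation; fragmentation and cadence (measures 12-15) form the continuation — the 8-bar whole is a sentence.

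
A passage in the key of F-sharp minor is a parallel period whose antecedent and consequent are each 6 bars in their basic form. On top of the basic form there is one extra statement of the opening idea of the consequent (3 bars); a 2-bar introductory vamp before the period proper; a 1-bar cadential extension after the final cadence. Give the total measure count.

Basic parallel period: 6 + 6 = 12 bars.
12 (basic form) + 3 (extra statement) + 2 (introduction) + 1 (cadential extension) = 18.

18 measures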